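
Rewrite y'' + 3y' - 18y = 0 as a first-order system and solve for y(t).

y(t) = C_1e^(3t) + C_2e^(-6t)

Let x_1 = y, x_2 = y'. Then x_1' = x_2 and x_2' = 18x_1 - 3x_2.
A = [[0,1],[18,-3]]; det(A-λI) = λ^2 + 3λ - 18.
Eigenvalues λ = 3, -6 with eigenvectors (1,3), (1,-6).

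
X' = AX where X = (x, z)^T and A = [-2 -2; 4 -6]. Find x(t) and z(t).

Coefficient matrix A = [[-2, -2], [4, -6]].
Characteristic polynomial det(A - λI) = λ^2 + 8λ + 20 = 0.
Eigenvalues λ = -4 ± 2i (complex conjugate pair).
For λ=-4+2i: an eigenvector is (0,-1) - i(1,1) = (0 - i, -1 - i).
A real fundamental pair from Re and Im of e^((-4+2i)t)v: X_1 = e^(-4t)(cos(2t)·(0,-1) + sin(2t)·(1,1)), X_2 = e^(-4t)(sin(2t)·(0,-1) - cos(2t)·(1,1)).
General solution: C_1X_1 + C_2X_2.

x(t) = C_1e^(-4t)sin(2t) - C_2e^(-4t)cos(2t), z(t) = C_1e^(-4t)sin(2t) - C_1e^(-4t)cos(2t) - C_2e^(-4t)sin(2t) - C_2e^(-4t)cos(2t)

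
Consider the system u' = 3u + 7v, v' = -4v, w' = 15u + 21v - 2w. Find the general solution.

u(t) = c_1e^(3t) - c_2e^(-4t), v(t) = c_2e^(-4t), w(t) = 3c_1e^(3t) - 3c_2e^(-4t) + c_3e^(-2t)

Coefficient matrix A = [[3, 7, 0], [0, -4, 0], [15, 21, -2]].
det(A - λI) = 0 gives eigenvalues λ = 3, -4, -2.
For λ=3: eigenvector (1,0,3).
For λ=-4: eigenvector (-1,1,-3).
For λ=-2: eigenvector (0,0,1).
General solution: c_1e^(3t)(1,0,3) + c_2e^(-4t)(-1,1,-3) + c_3e^(-2t)(0,0,1).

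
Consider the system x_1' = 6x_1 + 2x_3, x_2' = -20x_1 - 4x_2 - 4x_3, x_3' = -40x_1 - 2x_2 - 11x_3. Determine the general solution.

x_1(t) = K_1e^(-2t) - 2K_2e^(-3t) - 2K_3e^(-4t), x_2(t) = -2K_1e^(-2t) + 4K_2e^(-3t) + 5K_3e^(-4t), x_3(t) = -4K_1e^(-2t) + 9K_2e^(-3t) + 10K_3e^(-4t)

Coefficient matrix A = [[6, 0, 2], [-20, -4, -4], [-40, -2, -11]].
det(A - λI) = 0 gives eigenvalues λ = -2, -3, -4.
For λ=-2: eigenvector (1,-2,-4).
For λ=-3: eigenvector (-2,4,9).
For λ=-4: eigenvector (-2,5,10).
General solution: K_1e^(-2t)(1,-2,-4) + K_2e^(-3t)(-2,4,9) + K_3e^(-4t)(-2,5,10).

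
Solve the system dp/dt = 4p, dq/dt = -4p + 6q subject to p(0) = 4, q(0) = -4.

Coefficient matrix A = [[4, 0], [-4, 6]].
Characteristic polynomial det(A - λI) = λ^2 - 10λ + 24 = 0.
Eigenvalues λ = 6, 4.
For λ=6: (A-λI) row 1 is [-2, 0], so an eigenvector is (0, -1).
For λ=4: (A-λI) row 2 is [-4, 2], so an eigenvector is (-1, -2).
General solution: K_1e^(6t)(0,-1) + K_2e^(4t)(-1,-2).
Applying p(0)=4, q(0)=-4 gives K_1=12, K_2=-4.

p(t) = 4e^(4t), q(t) = -12e^(6t) + 8e^(4t)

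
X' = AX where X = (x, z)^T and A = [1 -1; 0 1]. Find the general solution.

Coefficient matrix A = [[1, -1], [0, 1]].
Characteristic polynomial det(A - λI) = λ^2 - 2λ + 1 = 0.
Single eigenvalue λ = 1 with algebraic multiplicity 2.
Eigenvector v = (-1,0); generalized eigenvector w with (A-λI)w=v is (-2,1).
General solution: e^(t)[K_1·v + K_2·(t·v + w)].

x(t) = -K_1e^(t) - K_2te^(t) - 2K_2e^(t), z(t) = K_2e^(t)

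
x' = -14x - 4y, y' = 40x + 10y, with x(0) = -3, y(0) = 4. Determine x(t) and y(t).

x(t) = 5e^(-2t)sin(4t) - 3e^(-2t)cos(4t), y(t) = -18e^(-2t)sin(4t) + 4e^(-2t)cos(4t)

Coefficient matrix A = [[-14, -4], [40, 10]].
Characteristic polynomial det(A - λI) = λ^2 + 4λ + 20 = 0.
Eigenvalues λ = -2 ± 4i (complex conjugate pair).
For λ=-2+4i: an eigenvector is (1,-3) - i(0,1) = (1, -3 - i).
A real fundamental pair from Re and Im of e^((-2+4i)t)v: X_1 = e^(-2t)(cos(4t)·(1,-3) + sin(4t)·(0,1)), X_2 = e^(-2t)(sin(4t)·(1,-3) - cos(4t)·(0,1)).
General solution: K_1X_1 + K_2X_2.
Applying x(0)=-3, y(0)=4 gives K_1=-3, K_2=5.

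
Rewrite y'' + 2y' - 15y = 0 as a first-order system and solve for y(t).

y(t) = C_1e^(-5t) + C_2e^(3t)

Let x_1 = y, x_2 = y'. Then x_1' = x_2 and x_2' = 15x_1 - 2x_2.
A = [[0,1],[15,-2]]; det(A-λI) = λ^2 + 2λ - 15.
Eigenvalues λ = -5, 3 with eigenvectors (1,-5), (1,3).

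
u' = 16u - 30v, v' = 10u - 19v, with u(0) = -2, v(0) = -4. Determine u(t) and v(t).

u(t) = 16e^(t) - 18e^(-4t), v(t) = 8e^(t) - 12e^(-4t)

Coefficient matrix A = [[16, -30], [10, -19]].
Characteristic polynomial det(A - λI) = λ^2 + 3λ - 4 = 0.
Eigenvalues λ = -4, 1.
For λ=-4: (A-λI) row 1 is [20, -30], so an eigenvector is (3, 2).
For λ=1: (A-λI) row 1 is [15, -30], so an eigenvector is (2, 1).
General solution: K_1e^(-4t)(3,2) + K_2e^(t)(2,1).
Applying u(0)=-2, v(0)=-4 gives K_1=-6, K_2=8.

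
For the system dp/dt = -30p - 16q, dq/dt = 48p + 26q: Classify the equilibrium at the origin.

saddle

A = [[-30,-16],[48,26]]; det(A-λI) = λ^2 + 4λ - 12.
λ = 2, -6: opposite signs.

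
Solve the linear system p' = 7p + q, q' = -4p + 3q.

Coefficient matrix A = [[7, 1], [-4, 3]].
Characteristic polynomial det(A - λI) = λ^2 - 10λ + 25 = 0.
Single eigenvalue λ = 5 with algebraic multiplicity 2.
Eigenvector v = (1,-2); generalized eigenvector w with (A-λI)w=v is (-1,3).
General solution: e^(5t)[c_1·v + c_2·(t·v + w)].

p(t) = c_1e^(5t) + c_2te^(5t) - c_2e^(5t), q(t) = -2c_1e^(5t) - 2c_2te^(5t) + 3c_2e^(5t)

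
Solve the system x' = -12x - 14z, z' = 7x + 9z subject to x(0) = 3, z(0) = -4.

Coefficient matrix A = [[-12, -14], [7, 9]].
Characteristic polynomial det(A - λI) = λ^2 + 3λ - 10 = 0.
Eigenvalues λ = -5, 2.
For λ=-5: (A-λI) row 1 is [-7, -14], so an eigenvector is (-2, 1).
For λ=2: (A-λI) row 1 is [-14, -14], so an eigenvector is (1, -1).
General solution: C_1e^(-5t)(-2,1) + C_2e^(2t)(1,-1).
Applying x(0)=3, z(0)=-4 gives C_1=1, C_2=5.

x(t) = 5e^(2t) - 2e^(-5t), z(t) = -5e^(2t) + e^(-5t)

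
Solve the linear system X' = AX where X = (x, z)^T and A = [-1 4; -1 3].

x(t) = -2K_1e^(t) - 2K_2te^(t) + K_2e^(t), z(t) = -K_1e^(t) - K_2te^(t)

Coefficient matrix A = [[-1, 4], [-1, 3]].
Characteristic polynomial det(A - λI) = λ^2 - 2λ + 1 = 0.
Single eigenvalue λ = 1 with algebraic multiplicity 2.
Eigenvector v = (-2,-1); generalized eigenvector w with (A-λI)w=v is (1,0).
General solution: e^(t)[K_1·v + K_2·(t·v + w)].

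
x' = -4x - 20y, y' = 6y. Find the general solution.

Coefficient matrix A = [[-4, -20], [0, 6]].
Characteristic polynomial det(A - λI) = λ^2 - 2λ - 24 = 0.
Eigenvalues λ = -4, 6.
For λ=-4: (A-λI) row 1 is [0, -20], so an eigenvector is (-1, 0).
For λ=6: (A-λI) row 1 is [-10, -20], so an eigenvector is (-2, 1).
General solution: c_1e^(-4t)(-1,0) + c_2e^(6t)(-2,1).

x(t) = -c_1e^(-4t) - 2c_2e^(6t), y(t) = c_2e^(6t)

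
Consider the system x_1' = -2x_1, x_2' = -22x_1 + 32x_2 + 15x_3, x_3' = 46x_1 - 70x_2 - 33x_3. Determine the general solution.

Coefficient matrix A = [[-2, 0, 0], [-22, 32, 15], [46, -70, -33]].
det(A - λI) = 0 gives eigenvalues λ = -2, 2, -3.
For λ=-2: eigenvector (1,-2,6).
For λ=2: eigenvector (0,1,-2).
For λ=-3: eigenvector (0,-3,7).
General solution: C_1e^(-2t)(1,-2,6) + C_2e^(2t)(0,1,-2) + C_3e^(-3t)(0,-3,7).

x_1(t) = C_1e^(-2t), x_2(t) = -2C_1e^(-2t) + C_2e^(2t) - 3C_3e^(-3t), x_3(t) = 6C_1e^(-2t) - 2C_2e^(2t) + 7C_3e^(-3t)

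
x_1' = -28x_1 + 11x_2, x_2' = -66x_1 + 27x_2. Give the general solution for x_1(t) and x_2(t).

x_1(t) = C_1e^(5t) + C_2e^(-6t), x_2(t) = 3C_1e^(5t) + 2C_2e^(-6t)

Coefficient matrix A = [[-28, 11], [-66, 27]].
Characteristic polynomial det(A - λI) = λ^2 + λ - 30 = 0.
Eigenvalues λ = 5, -6.
For λ=5: (A-λI) row 1 is [-33, 11], so an eigenvector is (1, 3).
For λ=-6: (A-λI) row 1 is [-22, 11], so an eigenvector is (1, 2).
General solution: C_1e^(5t)(1,3) + C_2e^(-6t)(1,2).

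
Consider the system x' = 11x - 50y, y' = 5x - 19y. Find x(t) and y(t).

x(t) = -3K_1e^(-4t)sin(5t) - K_1e^(-4t)cos(5t) - K_2e^(-4t)sin(5t) + 3K_2e^(-4t)cos(5t), y(t) = -K_1e^(-4t)sin(5t) + K_2e^(-4t)cos(5t)

Coefficient matrix A = [[11, -50], [5, -19]].
Characteristic polynomial det(A - λI) = λ^2 + 8λ + 41 = 0.
Eigenvalues λ = -4 ± 5i (complex conjugate pair).
For λ=-4+5i: an eigenvector is (-1,0) - i(-3,-1) = (-1 + 3i, 0 + i).
A real fundamental pair from Re and Im of e^((-4+5i)t)v: X_1 = e^(-4t)(cos(5t)·(-1,0) + sin(5t)·(-3,-1)), X_2 = e^(-4t)(sin(5t)·(-1,0) - cos(5t)·(-3,-1)).
General solution: K_1X_1 + K_2X_2.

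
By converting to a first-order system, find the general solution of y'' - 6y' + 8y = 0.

Let x_1 = y, x_2 = y'. Then x_1' = x_2 and x_2' = -8x_1 + 6x_2.
A = [[0,1],[-8,6]]; det(A-λI) = λ^2 - 6λ + 8.
Eigenvalues λ = 2, 4 with eigenvectors (1,2), (1,4).

y(t) = C_1e^(2t) + C_2e^(4t)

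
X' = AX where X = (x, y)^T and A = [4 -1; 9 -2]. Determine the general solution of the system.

Coefficient matrix A = [[4, -1], [9, -2]].
Characteristic polynomial det(A - λI) = λ^2 - 2λ + 1 = 0.
Single eigenvalue λ = 1 with algebraic multiplicity 2.
Eigenvector v = (-1,-3); generalized eigenvector w with (A-λI)w=v is (0,1).
General solution: e^(t)[C_1·v + C_2·(t·v + w)].

x(t) = -C_1e^(t) - C_2te^(t), y(t) = -3C_1e^(t) - 3C_2te^(t) + C_2e^(t)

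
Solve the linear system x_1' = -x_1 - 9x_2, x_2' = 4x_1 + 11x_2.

Coefficient matrix A = [[-1, -9], [4, 11]].
Characteristic polynomial det(A - λI) = λ^2 - 10λ + 25 = 0.
Single eigenvalue λ = 5 with algebraic multiplicity 2.
Eigenvector v = (3,-2); generalized eigenvector w with (A-λI)w=v is (1,-1).
General solution: e^(5t)[K_1·v + K_2·(t·v + w)].

x_1(t) = 3K_1e^(5t) + 3K_2te^(5t) + K_2e^(5t), x_2(t) = -2K_1e^(5t) - 2K_2te^(5t) - K_2e^(5t)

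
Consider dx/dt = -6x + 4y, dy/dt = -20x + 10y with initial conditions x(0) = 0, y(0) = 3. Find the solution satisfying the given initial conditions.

Coefficient matrix A = [[-6, 4], [-20, 10]].
Characteristic polynomial det(A - λI) = λ^2 - 4λ + 20 = 0.
Eigenvalues λ = 2 ± 4i (complex conjugate pair).
For λ=2+4i: an eigenvector is (1,2) - i(0,-1) = (1, 2 + i).
A real fundamental pair from Re and Im of e^((2+4i)t)v: X_1 = e^(2t)(cos(4t)·(1,2) + sin(4t)·(0,-1)), X_2 = e^(2t)(sin(4t)·(1,2) - cos(4t)·(0,-1)).
General solution: K_1X_1 + K_2X_2.
Applying x(0)=0, y(0)=3 gives K_1=0, K_2=3.

x(t) = 3e^(2t)sin(4t), y(t) = 6e^(2t)sin(4t) + 3e^(2t)cos(4t)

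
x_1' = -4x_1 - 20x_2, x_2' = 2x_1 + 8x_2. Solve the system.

x_1(t) = 3K_1e^(2t)sin(2t) - K_1e^(2t)cos(2t) - K_2e^(2t)sin(2t) - 3K_2e^(2t)cos(2t), x_2(t) = -K_1e^(2t)sin(2t) + K_2e^(2t)cos(2t)

Coefficient matrix A = [[-4, -20], [2, 8]].
Characteristic polynomial det(A - λI) = λ^2 - 4λ + 8 = 0.
Eigenvalues λ = 2 ± 2i (complex conjugate pair).
For λ=2+2i: an eigenvector is (-1,0) - i(3,-1) = (-1 - 3i, 0 + i).
A real fundamental pair from Re and Im of e^((2+2i)t)v: X_1 = e^(2t)(cos(2t)·(-1,0) + sin(2t)·(3,-1)), X_2 = e^(2t)(sin(2t)·(-1,0) - cos(2t)·(3,-1)).
General solution: K_1X_1 + K_2X_2.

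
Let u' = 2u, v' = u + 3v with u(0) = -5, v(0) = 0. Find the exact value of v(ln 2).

-20

A = [[2,0],[1,3]]; eigenvalues λ = 3, 2.
Eigenvectors: (0,1) for λ=3, (-1,1) for λ=2.
From the initial condition, c_1 = -5, c_2 = 5.
v(ln 2) = (-5)(2^3)(1) + (5)(2^2)(1) = -20.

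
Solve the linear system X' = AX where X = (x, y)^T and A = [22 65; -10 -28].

Coefficient matrix A = [[22, 65], [-10, -28]].
Characteristic polynomial det(A - λI) = λ^2 + 6λ + 34 = 0.
Eigenvalues λ = -3 ± 5i (complex conjugate pair).
For λ=-3+5i: an eigenvector is (3,-1) - i(2,-1) = (3 - 2i, -1 + i).
A real fundamental pair from Re and Im of e^((-3+5i)t)v: X_1 = e^(-3t)(cos(5t)·(3,-1) + sin(5t)·(2,-1)), X_2 = e^(-3t)(sin(5t)·(3,-1) - cos(5t)·(2,-1)).
General solution: C_1X_1 + C_2X_2.

x(t) = 2C_1e^(-3t)sin(5t) + 3C_1e^(-3t)cos(5t) + 3C_2e^(-3t)sin(5t) - 2C_2e^(-3t)cos(5t), y(t) = -C_1e^(-3t)sin(5t) - C_1e^(-3t)cos(5t) - C_2e^(-3t)sin(5t) + C_2e^(-3t)cos(5t)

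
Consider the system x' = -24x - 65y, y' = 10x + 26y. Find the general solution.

x(t) = -2C_1e^(t)sin(5t) + 3C_1e^(t)cos(5t) + 3C_2e^(t)sin(5t) + 2C_2e^(t)cos(5t), y(t) = C_1e^(t)sin(5t) - C_1e^(t)cos(5t) - C_2e^(t)sin(5t) - C_2e^(t)cos(5t)

Coefficient matrix A = [[-24, -65], [10, 26]].
Characteristic polynomial det(A - λI) = λ^2 - 2λ + 26 = 0.
Eigenvalues λ = 1 ± 5i (complex conjugate pair).
For λ=1+5i: an eigenvector is (3,-1) - i(-2,1) = (3 + 2i, -1 - i).
A real fundamental pair from Re and Im of e^((1+5i)t)v: X_1 = e^(t)(cos(5t)·(3,-1) + sin(5t)·(-2,1)), X_2 = e^(t)(sin(5t)·(3,-1) - cos(5t)·(-2,1)).
General solution: C_1X_1 + C_2X_2.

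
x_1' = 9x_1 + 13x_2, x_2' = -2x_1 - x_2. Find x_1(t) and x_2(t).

Coefficient matrix A = [[9, 13], [-2, -1]].
Characteristic polynomial det(A - λI) = λ^2 - 8λ + 17 = 0.
Eigenvalues λ = 4 ± i (complex conjugate pair).
For λ=4+i: an eigenvector is (3,-1) - i(2,-1) = (3 - 2i, -1 + i).
A real fundamental pair from Re and Im of e^((4+i)t)v: X_1 = e^(4t)(cos(t)·(3,-1) + sin(t)·(2,-1)), X_2 = e^(4t)(sin(t)·(3,-1) - cos(t)·(2,-1)).
General solution: K_1X_1 + K_2X_2.

x_1(t) = 2K_1e^(4t)sin(t) + 3K_1e^(4t)cos(t) + 3K_2e^(4t)sin(t) - 2K_2e^(4t)cos(t), x_2(t) = -K_1e^(4t)sin(t) - K_1e^(4t)cos(t) - K_2e^(4t)sin(t) + K_2e^(4t)cos(t)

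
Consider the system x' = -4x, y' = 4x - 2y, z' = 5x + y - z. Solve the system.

Coefficient matrix A = [[-4, 0, 0], [4, -2, 0], [5, 1, -1]].
det(A - λI) = 0 gives eigenvalues λ = -1, -2, -4.
For λ=-1: eigenvector (0,0,1).
For λ=-2: eigenvector (0,1,-1).
For λ=-4: eigenvector (-1,2,1).
General solution: C_1e^(-t)(0,0,1) + C_2e^(-2t)(0,1,-1) + C_3e^(-4t)(-1,2,1).

x(t) = -C_3e^(-4t), y(t) = C_2e^(-2t) + 2C_3e^(-4t), z(t) = C_1e^(-t) - C_2e^(-2t) + C_3e^(-4t)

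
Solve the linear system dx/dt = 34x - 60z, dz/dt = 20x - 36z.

x(t) = 2K_1e^(4t) - 3K_2e^(-6t), z(t) = K_1e^(4t) - 2K_2e^(-6t)

Coefficient matrix A = [[34, -60], [20, -36]].
Characteristic polynomial det(A - λI) = λ^2 + 2λ - 24 = 0.
Eigenvalues λ = 4, -6.
For λ=4: (A-λI) row 1 is [30, -60], so an eigenvector is (2, 1).
For λ=-6: (A-λI) row 1 is [40, -60], so an eigenvector is (-3, -2).
General solution: K_1e^(4t)(2,1) + K_2e^(-6t)(-3,-2).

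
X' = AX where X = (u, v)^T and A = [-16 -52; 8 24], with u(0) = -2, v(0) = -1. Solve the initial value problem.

Coefficient matrix A = [[-16, -52], [8, 24]].
Characteristic polynomial det(A - λI) = λ^2 - 8λ + 32 = 0.
Eigenvalues λ = 4 ± 4i (complex conjugate pair).
For λ=4+4i: an eigenvector is (3,-1) - i(-2,1) = (3 + 2i, -1 - i).
A real fundamental pair from Re and Im of e^((4+4i)t)v: X_1 = e^(4t)(cos(4t)·(3,-1) + sin(4t)·(-2,1)), X_2 = e^(4t)(sin(4t)·(3,-1) - cos(4t)·(-2,1)).
General solution: K_1X_1 + K_2X_2.
Applying u(0)=-2, v(0)=-1 gives K_1=-4, K_2=5.

u(t) = 23e^(4t)sin(4t) - 2e^(4t)cos(4t), v(t) = -9e^(4t)sin(4t) - e^(4t)cos(4t)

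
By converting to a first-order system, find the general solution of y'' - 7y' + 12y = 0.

Let x_1 = y, x_2 = y'. Then x_1' = x_2 and x_2' = -12x_1 + 7x_2.
A = [[0,1],[-12,7]]; det(A-λI) = λ^2 - 7λ + 12.
Eigenvalues λ = 3, 4 with eigenvectors (1,3), (1,4).

y(t) = K_1e^(3t) + K_2e^(4t)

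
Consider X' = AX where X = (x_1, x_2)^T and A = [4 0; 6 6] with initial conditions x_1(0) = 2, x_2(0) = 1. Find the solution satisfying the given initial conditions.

x_1(t) = 2e^(4t), x_2(t) = 7e^(6t) - 6e^(4t)

Coefficient matrix A = [[4, 0], [6, 6]].
Characteristic polynomial det(A - λI) = λ^2 - 10λ + 24 = 0.
Eigenvalues λ = 6, 4.
For λ=6: (A-λI) row 1 is [-2, 0], so an eigenvector is (0, 1).
For λ=4: (A-λI) row 2 is [6, 2], so an eigenvector is (1, -3).
General solution: C_1e^(6t)(0,1) + C_2e^(4t)(1,-3).
Applying x_1(0)=2, x_2(0)=1 gives C_1=7, C_2=2.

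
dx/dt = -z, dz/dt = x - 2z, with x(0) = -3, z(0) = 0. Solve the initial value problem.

x(t) = -3te^(-t) - 3e^(-t), z(t) = -3te^(-t)

Coefficient matrix A = [[0, -1], [1, -2]].
Characteristic polynomial det(A - λI) = λ^2 + 2λ + 1 = 0.
Single eigenvalue λ = -1 with algebraic multiplicity 2.
Eigenvector v = (-1,-1); generalized eigenvector w with (A-λI)w=v is (0,1).
General solution: e^(-t)[K_1·v + K_2·(t·v + w)].
Applying x(0)=-3, z(0)=0 gives K_1=3, K_2=3.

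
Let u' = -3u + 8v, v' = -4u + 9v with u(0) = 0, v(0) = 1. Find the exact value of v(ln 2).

A = [[-3,8],[-4,9]]; eigenvalues λ = 1, 5.
Eigenvectors: (-2,-1) for λ=1, (-1,-1) for λ=5.
From the initial condition, c_1 = 1, c_2 = -2.
v(ln 2) = (1)(2^1)(-1) + (-2)(2^5)(-1) = 62.

62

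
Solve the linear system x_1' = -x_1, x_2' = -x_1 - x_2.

x_1(t) = c_2e^(-t), x_2(t) = -c_1e^(-t) - c_2te^(-t) - c_2e^(-t)

Coefficient matrix A = [[-1, 0], [-1, -1]].
Characteristic polynomial det(A - λI) = λ^2 + 2λ + 1 = 0.
Single eigenvalue λ = -1 with algebraic multiplicity 2.
Eigenvector v = (0,-1); generalized eigenvector w with (A-λI)w=v is (1,-1).
General solution: e^(-t)[c_1·v + c_2·(t·v + w)].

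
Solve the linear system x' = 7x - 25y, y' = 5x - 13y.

x(t) = -2C_1e^(-3t)sin(5t) - C_1e^(-3t)cos(5t) - C_2e^(-3t)sin(5t) + 2C_2e^(-3t)cos(5t), y(t) = -C_1e^(-3t)sin(5t) + C_2e^(-3t)cos(5t)

Coefficient matrix A = [[7, -25], [5, -13]].
Characteristic polynomial det(A - λI) = λ^2 + 6λ + 34 = 0.
Eigenvalues λ = -3 ± 5i (complex conjugate pair).
For λ=-3+5i: an eigenvector is (-1,0) - i(-2,-1) = (-1 + 2i, 0 + i).
A real fundamental pair from Re and Im of e^((-3+5i)t)v: X_1 = e^(-3t)(cos(5t)·(-1,0) + sin(5t)·(-2,-1)), X_2 = e^(-3t)(sin(5t)·(-1,0) - cos(5t)·(-2,-1)).
General solution: C_1X_1 + C_2X_2.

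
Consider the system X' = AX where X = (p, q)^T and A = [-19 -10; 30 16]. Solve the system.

p(t) = -C_1e^(t) + 2C_2e^(-4t), q(t) = 2C_1e^(t) - 3C_2e^(-4t)

Coefficient matrix A = [[-19, -10], [30, 16]].
Characteristic polynomial det(A - λI) = λ^2 + 3λ - 4 = 0.
Eigenvalues λ = 1, -4.
For λ=1: (A-λI) row 1 is [-20, -10], so an eigenvector is (-1, 2).
For λ=-4: (A-λI) row 1 is [-15, -10], so an eigenvector is (2, -3).
General solution: C_1e^(t)(-1,2) + C_2e^(-4t)(2,-3).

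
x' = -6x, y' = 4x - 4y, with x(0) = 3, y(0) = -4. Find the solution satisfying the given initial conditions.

x(t) = 3e^(-6t), y(t) = 2e^(-4t) - 6e^(-6t)

Coefficient matrix A = [[-6, 0], [4, -4]].
Characteristic polynomial det(A - λI) = λ^2 + 10λ + 24 = 0.
Eigenvalues λ = -4, -6.
For λ=-4: (A-λI) row 1 is [-2, 0], so an eigenvector is (0, -1).
For λ=-6: (A-λI) row 2 is [4, 2], so an eigenvector is (1, -2).
General solution: K_1e^(-4t)(0,-1) + K_2e^(-6t)(1,-2).
Applying x(0)=3, y(0)=-4 gives K_1=-2, K_2=3.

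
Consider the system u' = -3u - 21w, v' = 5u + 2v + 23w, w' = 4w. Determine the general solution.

u(t) = C_1e^(-3t) - 3C_2e^(4t), v(t) = -C_1e^(-3t) + 4C_2e^(4t) + C_3e^(2t), w(t) = C_2e^(4t)

Coefficient matrix A = [[-3, 0, -21], [5, 2, 23], [0, 0, 4]].
det(A - λI) = 0 gives eigenvalues λ = -3, 4, 2.
For λ=-3: eigenvector (1,-1,0).
For λ=4: eigenvector (-3,4,1).
For λ=2: eigenvector (0,1,0).
General solution: C_1e^(-3t)(1,-1,0) + C_2e^(4t)(-3,4,1) + C_3e^(2t)(0,1,0).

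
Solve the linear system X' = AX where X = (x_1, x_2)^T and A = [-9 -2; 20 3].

x_1(t) = c_1e^(-3t)cos(2t) + c_2e^(-3t)sin(2t), x_2(t) = c_1e^(-3t)sin(2t) - 3c_1e^(-3t)cos(2t) - 3c_2e^(-3t)sin(2t) - c_2e^(-3t)cos(2t)

Coefficient matrix A = [[-9, -2], [20, 3]].
Characteristic polynomial det(A - λI) = λ^2 + 6λ + 13 = 0.
Eigenvalues λ = -3 ± 2i (complex conjugate pair).
For λ=-3+2i: an eigenvector is (1,-3) - i(0,1) = (1, -3 - i).
A real fundamental pair from Re and Im of e^((-3+2i)t)v: X_1 = e^(-3t)(cos(2t)·(1,-3) + sin(2t)·(0,1)), X_2 = e^(-3t)(sin(2t)·(1,-3) - cos(2t)·(0,1)).
General solution: c_1X_1 + c_2X_2.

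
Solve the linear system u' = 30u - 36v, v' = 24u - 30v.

u(t) = c_1e^(-6t) + 3c_2e^(6t), v(t) = c_1e^(-6t) + 2c_2e^(6t)

Coefficient matrix A = [[30, -36], [24, -30]].
Characteristic polynomial det(A - λI) = λ^2 - 36 = 0.
Eigenvalues λ = -6, 6.
For λ=-6: (A-λI) row 1 is [36, -36], so an eigenvector is (1, 1).
For λ=6: (A-λI) row 1 is [24, -36], so an eigenvector is (3, 2).
General solution: c_1e^(-6t)(1,1) + c_2e^(6t)(3,2).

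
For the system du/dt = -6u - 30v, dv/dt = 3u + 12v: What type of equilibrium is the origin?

unstable spiral

A = [[-6,-30],[3,12]]; det(A-λI) = λ^2 - 6λ + 18.
λ = 3 ± 3i: positive real part.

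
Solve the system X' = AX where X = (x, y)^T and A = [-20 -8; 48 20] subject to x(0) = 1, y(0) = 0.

Coefficient matrix A = [[-20, -8], [48, 20]].
Characteristic polynomial det(A - λI) = λ^2 - 16 = 0.
Eigenvalues λ = 4, -4.
For λ=4: (A-λI) row 1 is [-24, -8], so an eigenvector is (1, -3).
For λ=-4: (A-λI) row 1 is [-16, -8], so an eigenvector is (1, -2).
General solution: K_1e^(4t)(1,-3) + K_2e^(-4t)(1,-2).
Applying x(0)=1, y(0)=0 gives K_1=-2, K_2=3.

x(t) = -2e^(4t) + 3e^(-4t), y(t) = 6e^(4t) - 6e^(-4t)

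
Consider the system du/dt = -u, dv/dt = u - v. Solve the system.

u(t) = K_2e^(-t), v(t) = K_1e^(-t) + K_2te^(-t) + 3K_2e^(-t)

Coefficient matrix A = [[-1, 0], [1, -1]].
Characteristic polynomial det(A - λI) = λ^2 + 2λ + 1 = 0.
Single eigenvalue λ = -1 with algebraic multiplicity 2.
Eigenvector v = (0,1); generalized eigenvector w with (A-λI)w=v is (1,3).
General solution: e^(-t)[K_1·v + K_2·(t·v + w)].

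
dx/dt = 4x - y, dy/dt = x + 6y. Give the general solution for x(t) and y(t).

Coefficient matrix A = [[4, -1], [1, 6]].
Characteristic polynomial det(A - λI) = λ^2 - 10λ + 25 = 0.
Single eigenvalue λ = 5 with algebraic multiplicity 2.
Eigenvector v = (1,-1); generalized eigenvector w with (A-λI)w=v is (0,-1).
General solution: e^(5t)[c_1·v + c_2·(t·v + w)].

x(t) = c_1e^(5t) + c_2te^(5t), y(t) = -c_1e^(5t) - c_2te^(5t) - c_2e^(5t)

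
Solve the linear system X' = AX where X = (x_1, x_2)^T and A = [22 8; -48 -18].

x_1(t) = -K_1e^(6t) + K_2e^(-2t), x_2(t) = 2K_1e^(6t) - 3K_2e^(-2t)

Coefficient matrix A = [[22, 8], [-48, -18]].
Characteristic polynomial det(A - λI) = λ^2 - 4λ - 12 = 0.
Eigenvalues λ = 6, -2.
For λ=6: (A-λI) row 1 is [16, 8], so an eigenvector is (-1, 2).
For λ=-2: (A-λI) row 1 is [24, 8], so an eigenvector is (1, -3).
General solution: K_1e^(6t)(-1,2) + K_2e^(-2t)(1,-3).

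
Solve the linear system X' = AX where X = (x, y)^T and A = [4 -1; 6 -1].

x(t) = -K_1e^(t) - K_2e^(2t), y(t) = -3K_1e^(t) - 2K_2e^(2t)

Coefficient matrix A = [[4, -1], [6, -1]].
Characteristic polynomial det(A - λI) = λ^2 - 3λ + 2 = 0.
Eigenvalues λ = 1, 2.
For λ=1: (A-λI) row 1 is [3, -1], so an eigenvector is (-1, -3).
For λ=2: (A-λI) row 1 is [2, -1], so an eigenvector is (-1, -2).
General solution: K_1e^(t)(-1,-3) + K_2e^(2t)(-1,-2).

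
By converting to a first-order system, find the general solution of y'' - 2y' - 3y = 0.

y(t) = c_1e^(3t) + c_2e^(-t)

Let x_1 = y, x_2 = y'. Then x_1' = x_2 and x_2' = 3x_1 + 2x_2.
A = [[0,1],[3,2]]; det(A-λI) = λ^2 - 2λ - 3.
Eigenvalues λ = 3, -1 with eigenvectors (1,3), (1,-1).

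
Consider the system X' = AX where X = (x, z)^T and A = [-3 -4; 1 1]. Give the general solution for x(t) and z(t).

Coefficient matrix A = [[-3, -4], [1, 1]].
Characteristic polynomial det(A - λI) = λ^2 + 2λ + 1 = 0.
Single eigenvalue λ = -1 with algebraic multiplicity 2.
Eigenvector v = (-2,1); generalized eigenvector w with (A-λI)w=v is (-3,2).
General solution: e^(-t)[K_1·v + K_2·(t·v + w)].

x(t) = -2K_1e^(-t) - 2K_2te^(-t) - 3K_2e^(-t), z(t) = K_1e^(-t) + K_2te^(-t) + 2K_2e^(-t)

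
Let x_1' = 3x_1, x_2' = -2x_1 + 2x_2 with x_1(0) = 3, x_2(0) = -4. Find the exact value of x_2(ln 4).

A = [[3,0],[-2,2]]; eigenvalues λ = 3, 2.
Eigenvectors: (-1,2) for λ=3, (0,-1) for λ=2.
From the initial condition, c_1 = -3, c_2 = -2.
x_2(ln 4) = (-3)(4^3)(2) + (-2)(4^2)(-1) = -352.

-352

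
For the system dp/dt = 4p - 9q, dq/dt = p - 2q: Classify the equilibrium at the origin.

A = [[4,-9],[1,-2]]; det(A-λI) = λ^2 - 2λ + 1.
repeated λ = 1 with a single eigenvector.

unstable improper node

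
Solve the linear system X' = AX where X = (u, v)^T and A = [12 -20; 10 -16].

Coefficient matrix A = [[12, -20], [10, -16]].
Characteristic polynomial det(A - λI) = λ^2 + 4λ + 8 = 0.
Eigenvalues λ = -2 ± 2i (complex conjugate pair).
For λ=-2+2i: an eigenvector is (3,2) - i(1,1) = (3 - i, 2 - i).
A real fundamental pair from Re and Im of e^((-2+2i)t)v: X_1 = e^(-2t)(cos(2t)·(3,2) + sin(2t)·(1,1)), X_2 = e^(-2t)(sin(2t)·(3,2) - cos(2t)·(1,1)).
General solution: K_1X_1 + K_2X_2.

u(t) = K_1e^(-2t)sin(2t) + 3K_1e^(-2t)cos(2t) + 3K_2e^(-2t)sin(2t) - K_2e^(-2t)cos(2t), v(t) = K_1e^(-2t)sin(2t) + 2K_1e^(-2t)cos(2t) + 2K_2e^(-2t)sin(2t) - K_2e^(-2t)cos(2t)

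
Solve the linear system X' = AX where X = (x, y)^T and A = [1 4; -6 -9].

Coefficient matrix A = [[1, 4], [-6, -9]].
Characteristic polynomial det(A - λI) = λ^2 + 8λ + 15 = 0.
Eigenvalues λ = -3, -5.
For λ=-3: (A-λI) row 1 is [4, 4], so an eigenvector is (1, -1).
For λ=-5: (A-λI) row 1 is [6, 4], so an eigenvector is (2, -3).
General solution: C_1e^(-3t)(1,-1) + C_2e^(-5t)(2,-3).

x(t) = C_1e^(-3t) + 2C_2e^(-5t), y(t) = -C_1e^(-3t) - 3C_2e^(-5t)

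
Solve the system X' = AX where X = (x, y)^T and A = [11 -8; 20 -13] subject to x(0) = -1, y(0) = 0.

x(t) = -3e^(-t)sin(4t) - e^(-t)cos(4t), y(t) = -5e^(-t)sin(4t)

Coefficient matrix A = [[11, -8], [20, -13]].
Characteristic polynomial det(A - λI) = λ^2 + 2λ + 17 = 0.
Eigenvalues λ = -1 ± 4i (complex conjugate pair).
For λ=-1+4i: an eigenvector is (-1,-2) - i(1,1) = (-1 - i, -2 - i).
A real fundamental pair from Re and Im of e^((-1+4i)t)v: X_1 = e^(-t)(cos(4t)·(-1,-2) + sin(4t)·(1,1)), X_2 = e^(-t)(sin(4t)·(-1,-2) - cos(4t)·(1,1)).
General solution: K_1X_1 + K_2X_2.
Applying x(0)=-1, y(0)=0 gives K_1=-1, K_2=2.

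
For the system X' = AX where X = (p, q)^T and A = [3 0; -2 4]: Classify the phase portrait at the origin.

unstable node

A = [[3,0],[-2,4]]; det(A-λI) = λ^2 - 7λ + 12.
λ = 3, 4: both positive.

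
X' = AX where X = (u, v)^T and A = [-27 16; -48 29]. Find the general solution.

Coefficient matrix A = [[-27, 16], [-48, 29]].
Characteristic polynomial det(A - λI) = λ^2 - 2λ - 15 = 0.
Eigenvalues λ = 5, -3.
For λ=5: (A-λI) row 1 is [-32, 16], so an eigenvector is (-1, -2).
For λ=-3: (A-λI) row 1 is [-24, 16], so an eigenvector is (-2, -3).
General solution: K_1e^(5t)(-1,-2) + K_2e^(-3t)(-2,-3).

u(t) = -K_1e^(5t) - 2K_2e^(-3t), v(t) = -2K_1e^(5t) - 3K_2e^(-3t)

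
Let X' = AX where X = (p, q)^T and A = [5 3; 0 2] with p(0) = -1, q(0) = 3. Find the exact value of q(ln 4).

A = [[5,3],[0,2]]; eigenvalues λ = 2, 5.
Eigenvectors: (1,-1) for λ=2, (1,0) for λ=5.
From the initial condition, c_1 = -3, c_2 = 2.
q(ln 4) = (-3)(4^2)(-1) + (2)(4^5)(0) = 48.

48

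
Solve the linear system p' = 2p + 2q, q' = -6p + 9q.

p(t) = 2c_1e^(5t) - c_2e^(6t), q(t) = 3c_1e^(5t) - 2c_2e^(6t)

Coefficient matrix A = [[2, 2], [-6, 9]].
Characteristic polynomial det(A - λI) = λ^2 - 11λ + 30 = 0.
Eigenvalues λ = 5, 6.
For λ=5: (A-λI) row 1 is [-3, 2], so an eigenvector is (2, 3).
For λ=6: (A-λI) row 1 is [-4, 2], so an eigenvector is (-1, -2).
General solution: c_1e^(5t)(2,3) + c_2e^(6t)(-1,-2).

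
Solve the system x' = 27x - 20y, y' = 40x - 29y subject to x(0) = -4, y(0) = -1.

Coefficient matrix A = [[27, -20], [40, -29]].
Characteristic polynomial det(A - λI) = λ^2 + 2λ + 17 = 0.
Eigenvalues λ = -1 ± 4i (complex conjugate pair).
For λ=-1+4i: an eigenvector is (-2,-3) - i(1,1) = (-2 - i, -3 - i).
A real fundamental pair from Re and Im of e^((-1+4i)t)v: X_1 = e^(-t)(cos(4t)·(-2,-3) + sin(4t)·(1,1)), X_2 = e^(-t)(sin(4t)·(-2,-3) - cos(4t)·(1,1)).
General solution: C_1X_1 + C_2X_2.
Applying x(0)=-4, y(0)=-1 gives C_1=-3, C_2=10.

x(t) = -23e^(-t)sin(4t) - 4e^(-t)cos(4t), y(t) = -33e^(-t)sin(4t) - e^(-t)cos(4t)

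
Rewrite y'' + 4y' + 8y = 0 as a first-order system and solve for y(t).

Let x_1 = y, x_2 = y'. Then x_1' = x_2 and x_2' = -8x_1 - 4x_2.
A = [[0,1],[-8,-4]]; det(A-λI) = λ^2 + 4λ + 8.
Eigenvalues λ = -2 ± 2i.

y(t) = K_1e^(-2t)cos(2t) + K_2e^(-2t)sin(2t)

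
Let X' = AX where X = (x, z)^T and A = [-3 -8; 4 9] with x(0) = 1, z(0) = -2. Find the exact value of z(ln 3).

A = [[-3,-8],[4,9]]; eigenvalues λ = 5, 1.
Eigenvectors: (-1,1) for λ=5, (-2,1) for λ=1.
From the initial condition, c_1 = -3, c_2 = 1.
z(ln 3) = (-3)(3^5)(1) + (1)(3^1)(1) = -726.

-726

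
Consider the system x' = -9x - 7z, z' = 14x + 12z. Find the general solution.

Coefficient matrix A = [[-9, -7], [14, 12]].
Characteristic polynomial det(A - λI) = λ^2 - 3λ - 10 = 0.
Eigenvalues λ = -2, 5.
For λ=-2: (A-λI) row 1 is [-7, -7], so an eigenvector is (1, -1).
For λ=5: (A-λI) row 1 is [-14, -7], so an eigenvector is (1, -2).
General solution: K_1e^(-2t)(1,-1) + K_2e^(5t)(1,-2).

x(t) = K_1e^(-2t) + K_2e^(5t), z(t) = -K_1e^(-2t) - 2K_2e^(5t)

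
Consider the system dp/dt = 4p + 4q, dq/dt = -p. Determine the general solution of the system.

Coefficient matrix A = [[4, 4], [-1, 0]].
Characteristic polynomial det(A - λI) = λ^2 - 4λ + 4 = 0.
Single eigenvalue λ = 2 with algebraic multiplicity 2.
Eigenvector v = (2,-1); generalized eigenvector w with (A-λI)w=v is (1,0).
General solution: e^(2t)[K_1·v + K_2·(t·v + w)].

p(t) = 2K_1e^(2t) + 2K_2te^(2t) + K_2e^(2t), q(t) = -K_1e^(2t) - K_2te^(2t)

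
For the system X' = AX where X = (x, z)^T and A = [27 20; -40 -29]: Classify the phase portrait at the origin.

A = [[27,20],[-40,-29]]; det(A-λI) = λ^2 + 2λ + 17.
λ = -1 ± 4i: negative real part.

stable spiral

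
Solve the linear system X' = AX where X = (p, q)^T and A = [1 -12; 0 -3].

p(t) = -K_1e^(t) + 3K_2e^(-3t), q(t) = K_2e^(-3t)

Coefficient matrix A = [[1, -12], [0, -3]].
Characteristic polynomial det(A - λI) = λ^2 + 2λ - 3 = 0.
Eigenvalues λ = 1, -3.
For λ=1: (A-λI) row 1 is [0, -12], so an eigenvector is (-1, 0).
For λ=-3: (A-λI) row 1 is [4, -12], so an eigenvector is (3, 1).
General solution: K_1e^(t)(-1,0) + K_2e^(-3t)(3,1).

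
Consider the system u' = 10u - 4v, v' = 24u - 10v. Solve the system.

Coefficient matrix A = [[10, -4], [24, -10]].
Characteristic polynomial det(A - λI) = λ^2 - 4 = 0.
Eigenvalues λ = 2, -2.
For λ=2: (A-λI) row 1 is [8, -4], so an eigenvector is (-1, -2).
For λ=-2: (A-λI) row 1 is [12, -4], so an eigenvector is (-1, -3).
General solution: C_1e^(2t)(-1,-2) + C_2e^(-2t)(-1,-3).

u(t) = -C_1e^(2t) - C_2e^(-2t), v(t) = -2C_1e^(2t) - 3C_2e^(-2t)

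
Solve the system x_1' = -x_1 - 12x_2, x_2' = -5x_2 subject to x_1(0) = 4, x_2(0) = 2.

Coefficient matrix A = [[-1, -12], [0, -5]].
Characteristic polynomial det(A - λI) = λ^2 + 6λ + 5 = 0.
Eigenvalues λ = -1, -5.
For λ=-1: (A-λI) row 1 is [0, -12], so an eigenvector is (-1, 0).
For λ=-5: (A-λI) row 1 is [4, -12], so an eigenvector is (3, 1).
General solution: c_1e^(-t)(-1,0) + c_2e^(-5t)(3,1).
Applying x_1(0)=4, x_2(0)=2 gives c_1=2, c_2=2.

x_1(t) = -2e^(-t) + 6e^(-5t), x_2(t) = 2e^(-5t)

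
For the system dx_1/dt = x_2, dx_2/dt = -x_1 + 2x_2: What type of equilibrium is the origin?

unstable improper node

A = [[0,1],[-1,2]]; det(A-λI) = λ^2 - 2λ + 1.
repeated λ = 1 with a single eigenvector.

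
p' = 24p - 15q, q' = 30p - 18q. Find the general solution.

p(t) = -2c_1e^(3t)sin(3t) - c_1e^(3t)cos(3t) - c_2e^(3t)sin(3t) + 2c_2e^(3t)cos(3t), q(t) = -3c_1e^(3t)sin(3t) - c_1e^(3t)cos(3t) - c_2e^(3t)sin(3t) + 3c_2e^(3t)cos(3t)

Coefficient matrix A = [[24, -15], [30, -18]].
Characteristic polynomial det(A - λI) = λ^2 - 6λ + 18 = 0.
Eigenvalues λ = 3 ± 3i (complex conjugate pair).
For λ=3+3i: an eigenvector is (-1,-1) - i(-2,-3) = (-1 + 2i, -1 + 3i).
A real fundamental pair from Re and Im of e^((3+3i)t)v: X_1 = e^(3t)(cos(3t)·(-1,-1) + sin(3t)·(-2,-3)), X_2 = e^(3t)(sin(3t)·(-1,-1) - cos(3t)·(-2,-3)).
General solution: c_1X_1 + c_2X_2.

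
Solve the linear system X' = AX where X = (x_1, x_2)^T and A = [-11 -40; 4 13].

x_1(t) = -K_1e^(t)sin(4t) - 3K_1e^(t)cos(4t) - 3K_2e^(t)sin(4t) + K_2e^(t)cos(4t), x_2(t) = K_1e^(t)cos(4t) + K_2e^(t)sin(4t)

Coefficient matrix A = [[-11, -40], [4, 13]].
Characteristic polynomial det(A - λI) = λ^2 - 2λ + 17 = 0.
Eigenvalues λ = 1 ± 4i (complex conjugate pair).
For λ=1+4i: an eigenvector is (-3,1) - i(-1,0) = (-3 + i, 1).
A real fundamental pair from Re and Im of e^((1+4i)t)v: X_1 = e^(t)(cos(4t)·(-3,1) + sin(4t)·(-1,0)), X_2 = e^(t)(sin(4t)·(-3,1) - cos(4t)·(-1,0)).
General solution: K_1X_1 + K_2X_2.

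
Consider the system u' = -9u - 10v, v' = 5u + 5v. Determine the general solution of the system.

u(t) = 3C_1e^(-2t)sin(t) + C_1e^(-2t)cos(t) + C_2e^(-2t)sin(t) - 3C_2e^(-2t)cos(t), v(t) = -2C_1e^(-2t)sin(t) - C_1e^(-2t)cos(t) - C_2e^(-2t)sin(t) + 2C_2e^(-2t)cos(t)

Coefficient matrix A = [[-9, -10], [5, 5]].
Characteristic polynomial det(A - λI) = λ^2 + 4λ + 5 = 0.
Eigenvalues λ = -2 ± i (complex conjugate pair).
For λ=-2+i: an eigenvector is (1,-1) - i(3,-2) = (1 - 3i, -1 + 2i).
A real fundamental pair from Re and Im of e^((-2+i)t)v: X_1 = e^(-2t)(cos(t)·(1,-1) + sin(t)·(3,-2)), X_2 = e^(-2t)(sin(t)·(1,-1) - cos(t)·(3,-2)).
General solution: C_1X_1 + C_2X_2.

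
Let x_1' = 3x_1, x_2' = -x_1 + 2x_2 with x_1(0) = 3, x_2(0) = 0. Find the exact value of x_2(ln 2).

-12

A = [[3,0],[-1,2]]; eigenvalues λ = 2, 3.
Eigenvectors: (0,-1) for λ=2, (1,-1) for λ=3.
From the initial condition, c_1 = -3, c_2 = 3.
x_2(ln 2) = (-3)(2^2)(-1) + (3)(2^3)(-1) = -12.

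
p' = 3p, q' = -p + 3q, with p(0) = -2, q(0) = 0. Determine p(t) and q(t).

Coefficient matrix A = [[3, 0], [-1, 3]].
Characteristic polynomial det(A - λI) = λ^2 - 6λ + 9 = 0.
Single eigenvalue λ = 3 with algebraic multiplicity 2.
Eigenvector v = (0,1); generalized eigenvector w with (A-λI)w=v is (-1,1).
General solution: e^(3t)[K_1·v + K_2·(t·v + w)].
Applying p(0)=-2, q(0)=0 gives K_1=-2, K_2=2.

p(t) = -2e^(3t), q(t) = 2te^(3t)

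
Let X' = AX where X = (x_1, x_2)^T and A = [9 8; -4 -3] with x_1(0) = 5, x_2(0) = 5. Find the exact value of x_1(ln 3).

A = [[9,8],[-4,-3]]; eigenvalues λ = 1, 5.
Eigenvectors: (-1,1) for λ=1, (2,-1) for λ=5.
From the initial condition, c_1 = 15, c_2 = 10.
x_1(ln 3) = (15)(3^1)(-1) + (10)(3^5)(2) = 4815.

4815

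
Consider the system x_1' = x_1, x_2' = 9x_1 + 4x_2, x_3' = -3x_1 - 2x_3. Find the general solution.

x_1(t) = K_1e^(t), x_2(t) = -3K_1e^(t) + K_2e^(4t), x_3(t) = -K_1e^(t) + K_3e^(-2t)

Coefficient matrix A = [[1, 0, 0], [9, 4, 0], [-3, 0, -2]].
det(A - λI) = 0 gives eigenvalues λ = 1, 4, -2.
For λ=1: eigenvector (1,-3,-1).
For λ=4: eigenvector (0,1,0).
For λ=-2: eigenvector (0,0,1).
General solution: K_1e^(t)(1,-3,-1) + K_2e^(4t)(0,1,0) + K_3e^(-2t)(0,0,1).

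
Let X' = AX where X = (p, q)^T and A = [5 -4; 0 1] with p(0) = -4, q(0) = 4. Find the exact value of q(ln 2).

8

A = [[5,-4],[0,1]]; eigenvalues λ = 1, 5.
Eigenvectors: (1,1) for λ=1, (-1,0) for λ=5.
From the initial condition, c_1 = 4, c_2 = 8.
q(ln 2) = (4)(2^1)(1) + (8)(2^5)(0) = 8.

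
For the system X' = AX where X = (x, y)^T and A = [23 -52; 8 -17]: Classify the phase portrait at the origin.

unstable spiral

A = [[23,-52],[8,-17]]; det(A-λI) = λ^2 - 6λ + 25.
λ = 3 ± 4i: positive real part.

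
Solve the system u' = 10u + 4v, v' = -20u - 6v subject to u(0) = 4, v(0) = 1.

Coefficient matrix A = [[10, 4], [-20, -6]].
Characteristic polynomial det(A - λI) = λ^2 - 4λ + 20 = 0.
Eigenvalues λ = 2 ± 4i (complex conjugate pair).
For λ=2+4i: an eigenvector is (0,1) - i(1,-2) = (0 - i, 1 + 2i).
A real fundamental pair from Re and Im of e^((2+4i)t)v: X_1 = e^(2t)(cos(4t)·(0,1) + sin(4t)·(1,-2)), X_2 = e^(2t)(sin(4t)·(0,1) - cos(4t)·(1,-2)).
General solution: c_1X_1 + c_2X_2.
Applying u(0)=4, v(0)=1 gives c_1=9, c_2=-4.

u(t) = 9e^(2t)sin(4t) + 4e^(2t)cos(4t), v(t) = -22e^(2t)sin(4t) + e^(2t)cos(4t)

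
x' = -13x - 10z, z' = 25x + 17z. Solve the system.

Coefficient matrix A = [[-13, -10], [25, 17]].
Characteristic polynomial det(A - λI) = λ^2 - 4λ + 29 = 0.
Eigenvalues λ = 2 ± 5i (complex conjugate pair).
For λ=2+5i: an eigenvector is (-1,1) - i(1,-2) = (-1 - i, 1 + 2i).
A real fundamental pair from Re and Im of e^((2+5i)t)v: X_1 = e^(2t)(cos(5t)·(-1,1) + sin(5t)·(1,-2)), X_2 = e^(2t)(sin(5t)·(-1,1) - cos(5t)·(1,-2)).
General solution: C_1X_1 + C_2X_2.

x(t) = C_1e^(2t)sin(5t) - C_1e^(2t)cos(5t) - C_2e^(2t)sin(5t) - C_2e^(2t)cos(5t), z(t) = -2C_1e^(2t)sin(5t) + C_1e^(2t)cos(5t) + C_2e^(2t)sin(5t) + 2C_2e^(2t)cos(5t)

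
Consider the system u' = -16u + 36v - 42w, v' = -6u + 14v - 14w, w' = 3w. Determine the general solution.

Coefficient matrix A = [[-16, 36, -42], [-6, 14, -14], [0, 0, 3]].
det(A - λI) = 0 gives eigenvalues λ = -4, 2, 3.
For λ=-4: eigenvector (-3,-1,0).
For λ=2: eigenvector (2,1,0).
For λ=3: eigenvector (-6,-2,1).
General solution: C_1e^(-4t)(-3,-1,0) + C_2e^(2t)(2,1,0) + C_3e^(3t)(-6,-2,1).

u(t) = -3C_1e^(-4t) + 2C_2e^(2t) - 6C_3e^(3t), v(t) = -C_1e^(-4t) + C_2e^(2t) - 2C_3e^(3t), w(t) = C_3e^(3t)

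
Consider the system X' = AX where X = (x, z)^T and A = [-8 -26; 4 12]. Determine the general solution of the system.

x(t) = -3C_1e^(2t)sin(2t) - 2C_1e^(2t)cos(2t) - 2C_2e^(2t)sin(2t) + 3C_2e^(2t)cos(2t), z(t) = C_1e^(2t)sin(2t) + C_1e^(2t)cos(2t) + C_2e^(2t)sin(2t) - C_2e^(2t)cos(2t)

Coefficient matrix A = [[-8, -26], [4, 12]].
Characteristic polynomial det(A - λI) = λ^2 - 4λ + 8 = 0.
Eigenvalues λ = 2 ± 2i (complex conjugate pair).
For λ=2+2i: an eigenvector is (-2,1) - i(-3,1) = (-2 + 3i, 1 - i).
A real fundamental pair from Re and Im of e^((2+2i)t)v: X_1 = e^(2t)(cos(2t)·(-2,1) + sin(2t)·(-3,1)), X_2 = e^(2t)(sin(2t)·(-2,1) - cos(2t)·(-3,1)).
General solution: C_1X_1 + C_2X_2.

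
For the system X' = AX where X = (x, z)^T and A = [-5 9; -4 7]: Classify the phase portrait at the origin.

A = [[-5,9],[-4,7]]; det(A-λI) = λ^2 - 2λ + 1.
repeated λ = 1 with a single eigenvector.

unstable improper node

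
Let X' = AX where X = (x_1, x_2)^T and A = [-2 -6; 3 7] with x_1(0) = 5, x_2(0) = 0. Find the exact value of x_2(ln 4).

1260

A = [[-2,-6],[3,7]]; eigenvalues λ = 1, 4.
Eigenvectors: (-2,1) for λ=1, (1,-1) for λ=4.
From the initial condition, c_1 = -5, c_2 = -5.
x_2(ln 4) = (-5)(4^1)(1) + (-5)(4^4)(-1) = 1260.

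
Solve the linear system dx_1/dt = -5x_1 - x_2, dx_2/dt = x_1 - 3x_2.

x_1(t) = -c_1e^(-4t) - c_2te^(-4t) - 2c_2e^(-4t), x_2(t) = c_1e^(-4t) + c_2te^(-4t) + 3c_2e^(-4t)

Coefficient matrix A = [[-5, -1], [1, -3]].
Characteristic polynomial det(A - λI) = λ^2 + 8λ + 16 = 0.
Single eigenvalue λ = -4 with algebraic multiplicity 2.
Eigenvector v = (-1,1); generalized eigenvector w with (A-λI)w=v is (-2,3).
General solution: e^(-4t)[c_1·v + c_2·(t·v + w)].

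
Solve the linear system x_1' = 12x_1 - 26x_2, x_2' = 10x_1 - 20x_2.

Coefficient matrix A = [[12, -26], [10, -20]].
Characteristic polynomial det(A - λI) = λ^2 + 8λ + 20 = 0.
Eigenvalues λ = -4 ± 2i (complex conjugate pair).
For λ=-4+2i: an eigenvector is (-2,-1) - i(-3,-2) = (-2 + 3i, -1 + 2i).
A real fundamental pair from Re and Im of e^((-4+2i)t)v: X_1 = e^(-4t)(cos(2t)·(-2,-1) + sin(2t)·(-3,-2)), X_2 = e^(-4t)(sin(2t)·(-2,-1) - cos(2t)·(-3,-2)).
General solution: K_1X_1 + K_2X_2.

x_1(t) = -3K_1e^(-4t)sin(2t) - 2K_1e^(-4t)cos(2t) - 2K_2e^(-4t)sin(2t) + 3K_2e^(-4t)cos(2t), x_2(t) = -2K_1e^(-4t)sin(2t) - K_1e^(-4t)cos(2t) - K_2e^(-4t)sin(2t) + 2K_2e^(-4t)cos(2t)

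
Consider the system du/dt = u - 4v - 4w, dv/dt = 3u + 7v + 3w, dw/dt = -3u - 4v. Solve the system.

u(t) = -2c_1e^(3t) + c_2e^(t), v(t) = 3c_1e^(3t) - c_2e^(t) - c_3e^(4t), w(t) = -2c_1e^(3t) + c_2e^(t) + c_3e^(4t)

Coefficient matrix A = [[1, -4, -4], [3, 7, 3], [-3, -4, 0]].
det(A - λI) = 0 gives eigenvalues λ = 3, 1, 4.
For λ=3: eigenvector (-2,3,-2).
For λ=1: eigenvector (1,-1,1).
For λ=4: eigenvector (0,-1,1).
General solution: c_1e^(3t)(-2,3,-2) + c_2e^(t)(1,-1,1) + c_3e^(4t)(0,-1,1).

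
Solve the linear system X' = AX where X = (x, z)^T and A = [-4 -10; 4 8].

Coefficient matrix A = [[-4, -10], [4, 8]].
Characteristic polynomial det(A - λI) = λ^2 - 4λ + 8 = 0.
Eigenvalues λ = 2 ± 2i (complex conjugate pair).
For λ=2+2i: an eigenvector is (-2,1) - i(1,-1) = (-2 - i, 1 + i).
A real fundamental pair from Re and Im of e^((2+2i)t)v: X_1 = e^(2t)(cos(2t)·(-2,1) + sin(2t)·(1,-1)), X_2 = e^(2t)(sin(2t)·(-2,1) - cos(2t)·(1,-1)).
General solution: c_1X_1 + c_2X_2.

x(t) = c_1e^(2t)sin(2t) - 2c_1e^(2t)cos(2t) - 2c_2e^(2t)sin(2t) - c_2e^(2t)cos(2t), z(t) = -c_1e^(2t)sin(2t) + c_1e^(2t)cos(2t) + c_2e^(2t)sin(2t) + c_2e^(2t)cos(2t)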